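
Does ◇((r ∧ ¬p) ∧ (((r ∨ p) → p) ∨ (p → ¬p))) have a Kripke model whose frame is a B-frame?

1. ◇((r ∧ ¬p) ∧ (((r ∨ p) → p) ∨ (p → ¬p))), w0
2. (r ∧ ¬p) ∧ (((r ∨ p) → p) ∨ (p → ¬p)), w1   [◇-rule on 1: fresh world w1, w0Rw1]
3. r ∧ ¬p, w1   [∧-rule on 2]
4. ((r ∨ p) → p) ∨ (p → ¬p), w1   [∧-rule on 2]
5. r, w1   [∧-rule on 3]
6. ¬p, w1   [∧-rule on 3]
7. p → ¬p, w1   [∨-rule on 4 (branches; this branch)]
Accessibility: w0Rw0, w0Rw1, w1Rw0, w1Rw1

Satisfiable (open branch found)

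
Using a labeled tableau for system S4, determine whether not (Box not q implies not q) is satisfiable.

1. not (Box not q implies not q), u
2. Box not q, u   [neg-implies-rule on 1]
3. q, u   [neg-implies-rule on 1]
4. not q, u   [Box-rule on 2 via uRu]
Accessibility: uRu
Branch closes: q and not q both at u.
Every branch closes; the branch above is one of them.

No, unsatisfiable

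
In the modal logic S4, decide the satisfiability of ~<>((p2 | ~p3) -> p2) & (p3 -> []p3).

Yes, satisfiable

1. ~<>((p2 | ~p3) -> p2) & (p3 -> []p3), u
2. ~<>((p2 | ~p3) -> p2), u
3. p3 -> []p3, u
4. ~((p2 | ~p3) -> p2), u
5. p2 | ~p3, u
6. ~p2, u
7. ~p3, u
Accessibility: uRu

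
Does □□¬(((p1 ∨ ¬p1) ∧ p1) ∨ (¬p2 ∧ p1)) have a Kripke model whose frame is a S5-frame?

Yes, satisfiable

1. □□¬(((p1 ∨ ¬p1) ∧ p1) ∨ (¬p2 ∧ p1)), w0
2. □¬(((p1 ∨ ¬p1) ∧ p1) ∨ (¬p2 ∧ p1)), w0
3. ¬(((p1 ∨ ¬p1) ∧ p1) ∨ (¬p2 ∧ p1)), w0
4. ¬((p1 ∨ ¬p1) ∧ p1), w0
5. ¬(¬p2 ∧ p1), w0
6. ¬p1, w0
Accessibility: w0Rw0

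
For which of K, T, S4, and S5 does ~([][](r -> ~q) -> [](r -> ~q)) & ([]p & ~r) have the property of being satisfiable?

K-tableau for the formula:
1. ~([][](r -> ~q) -> [](r -> ~q)) & ([]p & ~r), 0
2. ~([][](r -> ~q) -> [](r -> ~q)), 0   [&-rule on 1]
3. []p & ~r, 0   [&-rule on 1]
4. [][](r -> ~q), 0   [~->-rule on 2]
5. ~[](r -> ~q), 0   [~->-rule on 2]
6. []p, 0   [&-rule on 3]
7. ~r, 0   [&-rule on 3]
8. ~(r -> ~q), 1   [~[]-rule on 5: fresh world 1, 0R1]
9. r, 1   [~->-rule on 8]
10. q, 1   [~->-rule on 8]
11. [](r -> ~q), 1   [[]-rule on 4 via 0R1]
12. p, 1   [[]-rule on 6 via 0R1]
Accessibility: 0R1
Complete open branch: satisfiable in K.
T-tableau for the formula:
1. ~([][](r -> ~q) -> [](r -> ~q)) & ([]p & ~r), 0
2. ~([][](r -> ~q) -> [](r -> ~q)), 0   [&-rule on 1]
3. []p & ~r, 0   [&-rule on 1]
4. [][](r -> ~q), 0   [~->-rule on 2]
5. ~[](r -> ~q), 0   [~->-rule on 2]
6. []p, 0   [&-rule on 3]
7. ~r, 0   [&-rule on 3]
8. [](r -> ~q), 0   [[]-rule on 4 via 0R0]
9. p, 0   [[]-rule on 6 via 0R0]
10. r -> ~q, 0   [[]-rule on 8 via 0R0]
11. ~q, 0   [->-rule on 10 (branches; this branch)]
12. ~(r -> ~q), 1   [~[]-rule on 5: fresh world 1, 0R1]
13. r, 1   [~->-rule on 12]
14. q, 1   [~->-rule on 12]
15. [](r -> ~q), 1   [[]-rule on 4 via 0R1]
16. p, 1   [[]-rule on 6 via 0R1]
17. r -> ~q, 1   [[]-rule on 8 via 0R1]
18. ~q, 1   [->-rule on 17 (branches; this branch)]
Accessibility: 0R0, 0R1, 1R1
Branch closes: q and ~q both at 1.
Every branch closes (one shown): unsatisfiable in T, hence also in S4, S5 (every S4/S5-frame is a T-frame).

K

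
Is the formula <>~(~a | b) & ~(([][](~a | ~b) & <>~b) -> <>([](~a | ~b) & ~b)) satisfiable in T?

1. <>~(~a | b) & ~(([][](~a | ~b) & <>~b) -> <>([](~a | ~b) & ~b)), u
2. <>~(~a | b), u
3. ~(([][](~a | ~b) & <>~b) -> <>([](~a | ~b) & ~b)), u
4. [][](~a | ~b) & <>~b, u
5. ~<>([](~a | ~b) & ~b), u
6. [][](~a | ~b), u
7. <>~b, u
8. ~([](~a | ~b) & ~b), u
9. [](~a | ~b), u
10. ~a | ~b, u
11. ~[](~a | ~b), u
12. ~b, u
13. ~(~a | b), v
14. a, v
15. ~b, v
16. ~([](~a | ~b) & ~b), v
17. [](~a | ~b), v
18. ~a | ~b, v
19. ~[](~a | ~b), v
20. ~b, w
21. ~([](~a | ~b) & ~b), w
22. [](~a | ~b), w
23. ~a | ~b, w
24. ~[](~a | ~b), w
25. ~(~a | ~b), x
26. a, x
27. b, x
28. ~([](~a | ~b) & ~b), x
29. [](~a | ~b), x
30. ~a | ~b, x
31. ~b, x
Accessibility: uRu, uRv, uRw, uRx, vRv, wRw, xRx
Branch closes: b and ~b both at x.
(One branch shown.) All branches close.

Unsatisfiable (every branch closes)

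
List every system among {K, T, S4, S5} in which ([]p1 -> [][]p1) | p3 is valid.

S4, S5

S4-tableau for the negation ~(([]p1 -> [][]p1) | p3):
1. ~(([]p1 -> [][]p1) | p3), w0
2. ~([]p1 -> [][]p1), w0   [~|-rule on 1]
3. ~p3, w0   [~|-rule on 1]
4. []p1, w0   [~->-rule on 2]
5. ~[][]p1, w0   [~->-rule on 2]
6. p1, w0   [[]-rule on 4 via w0Rw0]
7. ~[]p1, w1   [~[]-rule on 5: fresh world w1, w0Rw1]
8. p1, w1   [[]-rule on 4 via w0Rw1]
9. ~p1, w2   [~[]-rule on 7: fresh world w2, w1Rw2]
10. p1, w2   [[]-rule on 4 via w0Rw2]
Accessibility: w0Rw0, w0Rw1, w0Rw2, w1Rw1, w1Rw2, w2Rw2
Branch closes: p1 and ~p1 both at w2.
Every branch closes (one shown): valid in S4, hence also in S5 (every theorem of S4 is a theorem of S5).
T-tableau for the negation ~(([]p1 -> [][]p1) | p3):
1. ~(([]p1 -> [][]p1) | p3), w0
2. ~([]p1 -> [][]p1), w0   [~|-rule on 1]
3. ~p3, w0   [~|-rule on 1]
4. []p1, w0   [~->-rule on 2]
5. ~[][]p1, w0   [~->-rule on 2]
6. p1, w0   [[]-rule on 4 via w0Rw0]
7. ~[]p1, w1   [~[]-rule on 5: fresh world w1, w0Rw1]
8. p1, w1   [[]-rule on 4 via w0Rw1]
9. ~p1, w2   [~[]-rule on 7: fresh world w2, w1Rw2]
Accessibility: w0Rw0, w0Rw1, w1Rw1, w1Rw2, w2Rw2
Complete open branch: countermodel on a T-frame, so not valid in T, nor in K (the same frame is also a K-frame).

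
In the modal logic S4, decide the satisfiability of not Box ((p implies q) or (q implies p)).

Unsatisfiable

1. not Box ((p implies q) or (q implies p)), 0
2. not ((p implies q) or (q implies p)), 1
3. not (p implies q), 1
4. not (q implies p), 1
5. p, 1
6. not q, 1
7. q, 1
8. not p, 1
Accessibility: 0R0, 0R1, 1R1
Branch closes: q and not q both at 1.
(One branch shown.) All branches close.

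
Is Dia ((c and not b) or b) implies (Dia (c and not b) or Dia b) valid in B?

Valid

Tableau for the negation not (Dia ((c and not b) or b) implies (Dia (c and not b) or Dia b)):
1. not (Dia ((c and not b) or b) implies (Dia (c and not b) or Dia b)), 0
2. Dia ((c and not b) or b), 0   [neg-implies-rule on 1]
3. not (Dia (c and not b) or Dia b), 0   [neg-implies-rule on 1]
4. not Dia (c and not b), 0   [neg-or-rule on 3]
5. not Dia b, 0   [neg-or-rule on 3]
6. not (c and not b), 0   [neg-Dia-rule on 4 via 0R0]
7. not b, 0   [neg-Dia-rule on 5 via 0R0]
8. not c, 0   [neg-and-rule on 6 (branches; this branch)]
9. (c and not b) or b, 1   [Dia-rule on 2: fresh world 1, 0R1]
10. not (c and not b), 1   [neg-Dia-rule on 4 via 0R1]
11. not b, 1   [neg-Dia-rule on 5 via 0R1]
12. c and not b, 1   [or-rule on 9 (branches; this branch)]
13. c, 1   [and-rule on 12]
14. b, 1   [neg-and-rule on 10 (branches; this branch)]
Accessibility: 0R0, 0R1, 1R0, 1R1
Branch closes: b and not b both at 1.
All branches of the negation close; one closing branch shown above.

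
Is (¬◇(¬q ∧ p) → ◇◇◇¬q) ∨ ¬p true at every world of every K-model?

Invalid (countermodel exists)

Tableau for the negation ¬((¬◇(¬q ∧ p) → ◇◇◇¬q) ∨ ¬p):
1. ¬((¬◇(¬q ∧ p) → ◇◇◇¬q) ∨ ¬p), 0
2. ¬(¬◇(¬q ∧ p) → ◇◇◇¬q), 0
3. p, 0
4. ¬◇(¬q ∧ p), 0
5. ¬◇◇◇¬q, 0
The negation has an open branch (countermodel exists).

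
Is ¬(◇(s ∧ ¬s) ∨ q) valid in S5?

No, not valid

Tableau for the negation ◇(s ∧ ¬s) ∨ q:
1. ◇(s ∧ ¬s) ∨ q, 0
2. q, 0   [∨-rule on 1 (branches; this branch)]
Accessibility: 0R0
The negation has an open branch (countermodel exists).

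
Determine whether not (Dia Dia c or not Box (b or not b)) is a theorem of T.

Tableau for the negation Dia Dia c or not Box (b or not b):
1. Dia Dia c or not Box (b or not b), w0
2. Dia Dia c, w0   [or-rule on 1 (branches; this branch)]
3. Dia c, w1   [Dia-rule on 2: fresh world w1, w0Rw1]
4. c, w2   [Dia-rule on 3: fresh world w2, w1Rw2]
Accessibility: w0Rw0, w0Rw1, w1Rw1, w1Rw2, w2Rw2
The negation has an open branch (countermodel exists).

No, not valid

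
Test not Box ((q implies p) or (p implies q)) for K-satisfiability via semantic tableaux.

1. not Box ((q implies p) or (p implies q)), w0
2. not ((q implies p) or (p implies q)), w1   [neg-Box-rule on 1: fresh world w1, w0Rw1]
3. not (q implies p), w1   [neg-or-rule on 2]
4. not (p implies q), w1   [neg-or-rule on 2]
5. q, w1   [neg-implies-rule on 3]
6. not p, w1   [neg-implies-rule on 3]
7. p, w1   [neg-implies-rule on 4]
8. not q, w1   [neg-implies-rule on 4]
Accessibility: w0Rw1
Branch closes: p and not p both at w1.
Every branch closes; the branch above is one of them.

Unsatisfiable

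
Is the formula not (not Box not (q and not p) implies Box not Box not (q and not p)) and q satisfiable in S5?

Unsatisfiable (every branch closes)

1. not (not Box not (q and not p) implies Box not Box not (q and not p)) and q, u
2. not (not Box not (q and not p) implies Box not Box not (q and not p)), u   [and-rule on 1]
3. q, u   [and-rule on 1]
4. not Box not (q and not p), u   [neg-implies-rule on 2]
5. not Box not Box not (q and not p), u   [neg-implies-rule on 2]
6. q and not p, v   [neg-Box-rule on 4: fresh world v, uRv]
7. q, v   [and-rule on 6]
8. not p, v   [and-rule on 6]
9. Box not (q and not p), w   [neg-Box-rule on 5: fresh world w, uRw]
10. not (q and not p), u   [Box-rule on 9 via wRu]
11. not (q and not p), v   [Box-rule on 9 via wRv]
12. not (q and not p), w   [Box-rule on 9 via wRw]
13. p, u   [neg-and-rule on 10 (branches; this branch)]
14. p, v   [neg-and-rule on 11 (branches; this branch)]
Accessibility: uRu, uRv, uRw, vRu, vRv, vRw, wRu, wRv, wRw
Branch closes: p and not p both at v.
Every branch closes; the branch above is one of them.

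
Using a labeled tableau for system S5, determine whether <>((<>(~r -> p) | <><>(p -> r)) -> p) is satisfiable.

1. <>((<>(~r -> p) | <><>(p -> r)) -> p), w0
2. (<>(~r -> p) | <><>(p -> r)) -> p, w1   [<>-rule on 1: fresh world w1, w0Rw1]
3. p, w1   [->-rule on 2 (branches; this branch)]
Accessibility: w0Rw0, w0Rw1, w1Rw0, w1Rw1

Satisfiable (open branch found)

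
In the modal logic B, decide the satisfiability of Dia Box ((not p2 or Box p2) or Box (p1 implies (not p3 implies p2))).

1. Dia Box ((not p2 or Box p2) or Box (p1 implies (not p3 implies p2))), w0
2. Box ((not p2 or Box p2) or Box (p1 implies (not p3 implies p2))), w1
3. (not p2 or Box p2) or Box (p1 implies (not p3 implies p2)), w0
4. (not p2 or Box p2) or Box (p1 implies (not p3 implies p2)), w1
5. Box (p1 implies (not p3 implies p2)), w0
6. p1 implies (not p3 implies p2), w0
7. p1 implies (not p3 implies p2), w1
8. Box (p1 implies (not p3 implies p2)), w1
9. not p3 implies p2, w0
10. not p3 implies p2, w1
11. p2, w0
12. p2, w1
Accessibility: w0Rw0, w0Rw1, w1Rw0, w1Rw1

Satisfiable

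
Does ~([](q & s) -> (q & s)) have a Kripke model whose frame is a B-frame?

No, unsatisfiable

1. ~([](q & s) -> (q & s)), u
2. [](q & s), u
3. ~(q & s), u
4. q & s, u
5. q, u
6. s, u
7. ~s, u
Accessibility: uRu
Branch closes: s and ~s both at u.
Every branch closes; the branch above is one of them.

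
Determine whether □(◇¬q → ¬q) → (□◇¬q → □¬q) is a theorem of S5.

Tableau for the negation ¬(□(◇¬q → ¬q) → (□◇¬q → □¬q)):
1. ¬(□(◇¬q → ¬q) → (□◇¬q → □¬q)), 0
2. □(◇¬q → ¬q), 0
3. ¬(□◇¬q → □¬q), 0
4. □◇¬q, 0
5. ¬□¬q, 0
6. ◇¬q → ¬q, 0
7. ◇¬q, 0
8. ¬◇¬q, 0
9. q, 0
10. q, 1
11. ◇¬q → ¬q, 1
12. ◇¬q, 1
13. ¬◇¬q, 1
14. ¬q, 2
15. ◇¬q → ¬q, 2
16. ◇¬q, 2
17. q, 2
Accessibility: 0R0, 0R1, 0R2, 1R0, 1R1, 1R2, 2R0, 2R1, 2R2
Branch closes: q and ¬q both at 2.
All branches of the negation close; one closing branch shown above.

Valid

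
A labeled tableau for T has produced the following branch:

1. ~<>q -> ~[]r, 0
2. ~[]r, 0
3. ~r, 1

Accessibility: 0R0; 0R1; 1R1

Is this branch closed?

No atom appears with both signs at the same world.

Open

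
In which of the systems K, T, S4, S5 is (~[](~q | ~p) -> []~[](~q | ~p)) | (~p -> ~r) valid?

S5

S4-tableau for the negation ~((~[](~q | ~p) -> []~[](~q | ~p)) | (~p -> ~r)):
1. ~((~[](~q | ~p) -> []~[](~q | ~p)) | (~p -> ~r)), u
2. ~(~[](~q | ~p) -> []~[](~q | ~p)), u
3. ~(~p -> ~r), u
4. ~[](~q | ~p), u
5. ~[]~[](~q | ~p), u
6. ~p, u
7. r, u
8. ~(~q | ~p), v
9. q, v
10. p, v
11. [](~q | ~p), w
12. ~q | ~p, w
13. ~p, w
Accessibility: uRu, uRv, uRw, vRv, wRw
Complete open branch: countermodel on an S4-frame, so not valid in S4, nor in K, T (the same frame is also a K-frame and a T-frame).
S5-tableau for the negation ~((~[](~q | ~p) -> []~[](~q | ~p)) | (~p -> ~r)):
1. ~((~[](~q | ~p) -> []~[](~q | ~p)) | (~p -> ~r)), u
2. ~(~[](~q | ~p) -> []~[](~q | ~p)), u
3. ~(~p -> ~r), u
4. ~[](~q | ~p), u
5. ~[]~[](~q | ~p), u
6. ~p, u
7. r, u
8. ~(~q | ~p), v
9. q, v
10. p, v
11. [](~q | ~p), w
12. ~q | ~p, u
13. ~q | ~p, v
14. ~q | ~p, w
15. ~p, v
Accessibility: uRu, uRv, uRw, vRu, vRv, vRw, wRu, wRv, wRw
Branch closes: p and ~p both at v.
Every branch closes (one shown): valid in S5.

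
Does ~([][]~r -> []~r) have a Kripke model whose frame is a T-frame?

1. ~([][]~r -> []~r), u
2. [][]~r, u
3. ~[]~r, u
4. []~r, u
5. ~r, u
6. r, v
7. []~r, v
8. ~r, v
Accessibility: uRu, uRv, vRv
Branch closes: r and ~r both at v.
All branches of the tableau close; one closing branch shown above.

Unsatisfiable (every branch closes)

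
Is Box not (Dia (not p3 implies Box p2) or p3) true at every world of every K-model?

Tableau for the negation not Box not (Dia (not p3 implies Box p2) or p3):
1. not Box not (Dia (not p3 implies Box p2) or p3), w0
2. Dia (not p3 implies Box p2) or p3, w1
3. p3, w1
Accessibility: w0Rw1
The negation has an open branch (countermodel exists).

No, not valid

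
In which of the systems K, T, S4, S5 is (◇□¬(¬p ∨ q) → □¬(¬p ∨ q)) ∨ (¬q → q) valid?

S5

S4-tableau for the negation ¬((◇□¬(¬p ∨ q) → □¬(¬p ∨ q)) ∨ (¬q → q)):
1. ¬((◇□¬(¬p ∨ q) → □¬(¬p ∨ q)) ∨ (¬q → q)), 0
2. ¬(◇□¬(¬p ∨ q) → □¬(¬p ∨ q)), 0   [¬∨-rule on 1]
3. ¬(¬q → q), 0   [¬∨-rule on 1]
4. ◇□¬(¬p ∨ q), 0   [¬→-rule on 2]
5. ¬□¬(¬p ∨ q), 0   [¬→-rule on 2]
6. ¬q, 0   [¬→-rule on 3]
7. □¬(¬p ∨ q), 1   [◇-rule on 4: fresh world 1, 0R1]
8. ¬(¬p ∨ q), 1   [□-rule on 7 via 1R1]
9. p, 1   [¬∨-rule on 8]
10. ¬q, 1   [¬∨-rule on 8]
11. ¬p ∨ q, 2   [¬□-rule on 5: fresh world 2, 0R2]
12. q, 2   [∨-rule on 11 (branches; this branch)]
Accessibility: 0R0, 0R1, 0R2, 1R1, 2R2
Complete open branch: countermodel on an S4-frame, so not valid in S4, nor in K, T (the same frame is also a K-frame and a T-frame).
S5-tableau for the negation ¬((◇□¬(¬p ∨ q) → □¬(¬p ∨ q)) ∨ (¬q → q)):
1. ¬((◇□¬(¬p ∨ q) → □¬(¬p ∨ q)) ∨ (¬q → q)), 0
2. ¬(◇□¬(¬p ∨ q) → □¬(¬p ∨ q)), 0   [¬∨-rule on 1]
3. ¬(¬q → q), 0   [¬∨-rule on 1]
4. ◇□¬(¬p ∨ q), 0   [¬→-rule on 2]
5. ¬□¬(¬p ∨ q), 0   [¬→-rule on 2]
6. ¬q, 0   [¬→-rule on 3]
7. □¬(¬p ∨ q), 1   [◇-rule on 4: fresh world 1, 0R1]
8. ¬(¬p ∨ q), 0   [□-rule on 7 via 1R0]
9. p, 0   [¬∨-rule on 8]
10. ¬(¬p ∨ q), 1   [□-rule on 7 via 1R1]
11. p, 1   [¬∨-rule on 10]
12. ¬q, 1   [¬∨-rule on 10]
13. ¬p ∨ q, 2   [¬□-rule on 5: fresh world 2, 0R2]
14. ¬(¬p ∨ q), 2   [□-rule on 7 via 1R2]
15. p, 2   [¬∨-rule on 14]
16. ¬q, 2   [¬∨-rule on 14]
17. q, 2   [∨-rule on 13 (branches; this branch)]
Accessibility: 0R0, 0R1, 0R2, 1R0, 1R1, 1R2, 2R0, 2R1, 2R2
Branch closes: q and ¬q both at 2.
Every branch closes (one shown): valid in S5.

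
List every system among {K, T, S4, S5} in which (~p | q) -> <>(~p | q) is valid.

T, S4, S5

K-tableau for the negation ~((~p | q) -> <>(~p | q)):
1. ~((~p | q) -> <>(~p | q)), 0
2. ~p | q, 0
3. ~<>(~p | q), 0
4. q, 0
Complete open branch: countermodel on a K-frame, so not valid in K.
T-tableau for the negation ~((~p | q) -> <>(~p | q)):
1. ~((~p | q) -> <>(~p | q)), 0
2. ~p | q, 0
3. ~<>(~p | q), 0
4. ~(~p | q), 0
5. p, 0
6. ~q, 0
7. q, 0
Accessibility: 0R0
Branch closes: q and ~q both at 0.
Every branch closes (one shown): valid in T, hence also in S4, S5 (every theorem of T is a theorem of S4 and S5).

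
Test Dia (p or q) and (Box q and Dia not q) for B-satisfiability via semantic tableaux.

1. Dia (p or q) and (Box q and Dia not q), u
2. Dia (p or q), u
3. Box q and Dia not q, u
4. Box q, u
5. Dia not q, u
6. q, u
7. p or q, v
8. q, v
9. not q, w
10. q, w
Accessibility: uRu, uRv, uRw, vRu, vRv, wRu, wRw
Branch closes: q and not q both at w.
(One branch shown.) All branches close.

Unsatisfiable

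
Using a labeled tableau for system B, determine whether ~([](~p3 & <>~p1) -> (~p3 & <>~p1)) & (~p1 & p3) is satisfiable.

No, unsatisfiable

1. ~([](~p3 & <>~p1) -> (~p3 & <>~p1)) & (~p1 & p3), 0
2. ~([](~p3 & <>~p1) -> (~p3 & <>~p1)), 0   [&-rule on 1]
3. ~p1 & p3, 0   [&-rule on 1]
4. [](~p3 & <>~p1), 0   [~->-rule on 2]
5. ~(~p3 & <>~p1), 0   [~->-rule on 2]
6. ~p1, 0   [&-rule on 3]
7. p3, 0   [&-rule on 3]
8. ~p3 & <>~p1, 0   [[]-rule on 4 via 0R0]
9. ~p3, 0   [&-rule on 8]
10. <>~p1, 0   [&-rule on 8]
Accessibility: 0R0
Branch closes: p3 and ~p3 both at 0.
Every branch closes; the branch above is one of them.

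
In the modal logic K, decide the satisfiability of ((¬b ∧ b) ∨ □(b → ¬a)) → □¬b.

1. ((¬b ∧ b) ∨ □(b → ¬a)) → □¬b, w0
2. □¬b, w0   [→-rule on 1 (branches; this branch)]

Satisfiable (open branch found)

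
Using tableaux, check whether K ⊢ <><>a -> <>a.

Not valid

Tableau for the negation ~(<><>a -> <>a):
1. ~(<><>a -> <>a), 0
2. <><>a, 0
3. ~<>a, 0
4. <>a, 1
5. ~a, 1
6. a, 2
Accessibility: 0R1, 1R2
The negation has an open branch (countermodel exists).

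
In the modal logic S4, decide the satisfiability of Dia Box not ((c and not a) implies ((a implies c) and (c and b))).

1. Dia Box not ((c and not a) implies ((a implies c) and (c and b))), w0
2. Box not ((c and not a) implies ((a implies c) and (c and b))), w1
3. not ((c and not a) implies ((a implies c) and (c and b))), w1
4. c and not a, w1
5. not ((a implies c) and (c and b)), w1
6. c, w1
7. not a, w1
8. not (c and b), w1
9. not b, w1
Accessibility: w0Rw0, w0Rw1, w1Rw1

Satisfiable (open branch found)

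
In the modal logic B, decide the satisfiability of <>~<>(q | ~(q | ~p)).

1. <>~<>(q | ~(q | ~p)), w0
2. ~<>(q | ~(q | ~p)), w1
3. ~(q | ~(q | ~p)), w0
4. ~q, w0
5. q | ~p, w0
6. ~(q | ~(q | ~p)), w1
7. ~q, w1
8. q | ~p, w1
9. ~p, w0
10. ~p, w1
Accessibility: w0Rw0, w0Rw1, w1Rw0, w1Rw1

Yes, satisfiable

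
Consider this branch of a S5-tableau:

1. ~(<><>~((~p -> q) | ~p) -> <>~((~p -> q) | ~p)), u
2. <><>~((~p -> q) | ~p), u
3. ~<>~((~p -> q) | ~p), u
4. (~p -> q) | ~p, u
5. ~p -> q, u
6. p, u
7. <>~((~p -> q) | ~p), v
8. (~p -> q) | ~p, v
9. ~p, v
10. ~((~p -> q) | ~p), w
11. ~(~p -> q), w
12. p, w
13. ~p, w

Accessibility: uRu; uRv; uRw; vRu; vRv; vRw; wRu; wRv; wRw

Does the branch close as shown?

Both p and ~p appear at w.

Closed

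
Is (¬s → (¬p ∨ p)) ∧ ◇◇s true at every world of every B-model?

No, not valid

Tableau for the negation ¬((¬s → (¬p ∨ p)) ∧ ◇◇s):
1. ¬((¬s → (¬p ∨ p)) ∧ ◇◇s), 0
2. ¬◇◇s, 0
3. ¬◇s, 0
4. ¬s, 0
Accessibility: 0R0
The negation has an open branch (countermodel exists).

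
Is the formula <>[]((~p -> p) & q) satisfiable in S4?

1. <>[]((~p -> p) & q), w0
2. []((~p -> p) & q), w1
3. (~p -> p) & q, w1
4. ~p -> p, w1
5. q, w1
6. p, w1
Accessibility: w0Rw0, w0Rw1, w1Rw1

Satisfiable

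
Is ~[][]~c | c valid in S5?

Tableau for the negation ~(~[][]~c | c):
1. ~(~[][]~c | c), u
2. [][]~c, u
3. ~c, u
4. []~c, u
Accessibility: uRu
The negation has an open branch (countermodel exists).

Not valid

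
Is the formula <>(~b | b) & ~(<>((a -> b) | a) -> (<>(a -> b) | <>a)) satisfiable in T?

Unsatisfiable (every branch closes)

1. <>(~b | b) & ~(<>((a -> b) | a) -> (<>(a -> b) | <>a)), 0
2. <>(~b | b), 0
3. ~(<>((a -> b) | a) -> (<>(a -> b) | <>a)), 0
4. <>((a -> b) | a), 0
5. ~(<>(a -> b) | <>a), 0
6. ~<>(a -> b), 0
7. ~<>a, 0
8. ~(a -> b), 0
9. a, 0
10. ~b, 0
11. ~a, 0
Accessibility: 0R0
Branch closes: a and ~a both at 0.
All branches of the tableau close; one closing branch shown above.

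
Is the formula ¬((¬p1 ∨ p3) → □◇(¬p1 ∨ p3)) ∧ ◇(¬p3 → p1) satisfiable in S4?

Yes, satisfiable

1. ¬((¬p1 ∨ p3) → □◇(¬p1 ∨ p3)) ∧ ◇(¬p3 → p1), w0
2. ¬((¬p1 ∨ p3) → □◇(¬p1 ∨ p3)), w0
3. ◇(¬p3 → p1), w0
4. ¬p1 ∨ p3, w0
5. ¬□◇(¬p1 ∨ p3), w0
6. p3, w0
7. ¬p3 → p1, w1
8. p1, w1
9. ¬◇(¬p1 ∨ p3), w2
10. ¬(¬p1 ∨ p3), w2
11. p1, w2
12. ¬p3, w2
Accessibility: w0Rw0, w0Rw1, w0Rw2, w1Rw1, w2Rw2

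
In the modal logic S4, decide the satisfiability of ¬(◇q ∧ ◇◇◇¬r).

1. ¬(◇q ∧ ◇◇◇¬r), w0
2. ¬◇◇◇¬r, w0   [¬∧-rule on 1 (branches; this branch)]
3. ¬◇◇¬r, w0   [¬◇-rule on 2 via w0Rw0]
4. ¬◇¬r, w0   [¬◇-rule on 3 via w0Rw0]
5. r, w0   [¬◇-rule on 4 via w0Rw0]
Accessibility: w0Rw0

Satisfiable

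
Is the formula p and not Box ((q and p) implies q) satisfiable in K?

1. p and not Box ((q and p) implies q), w0
2. p, w0   [and-rule on 1]
3. not Box ((q and p) implies q), w0   [and-rule on 1]
4. not ((q and p) implies q), w1   [neg-Box-rule on 3: fresh world w1, w0Rw1]
5. q and p, w1   [neg-implies-rule on 4]
6. not q, w1   [neg-implies-rule on 4]
7. q, w1   [and-rule on 5]
8. p, w1   [and-rule on 5]
Accessibility: w0Rw1
Branch closes: q and not q both at w1.
Every branch closes; the branch above is one of them.

Unsatisfiable (every branch closes)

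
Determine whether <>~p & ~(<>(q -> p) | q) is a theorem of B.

Tableau for the negation ~(<>~p & ~(<>(q -> p) | q)):
1. ~(<>~p & ~(<>(q -> p) | q)), u
2. <>(q -> p) | q, u
3. q, u
Accessibility: uRu
The negation has an open branch (countermodel exists).

Invalid (countermodel exists)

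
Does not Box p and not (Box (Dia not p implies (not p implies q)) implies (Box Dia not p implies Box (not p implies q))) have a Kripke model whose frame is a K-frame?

1. not Box p and not (Box (Dia not p implies (not p implies q)) implies (Box Dia not p implies Box (not p implies q))), 0
2. not Box p, 0
3. not (Box (Dia not p implies (not p implies q)) implies (Box Dia not p implies Box (not p implies q))), 0
4. Box (Dia not p implies (not p implies q)), 0
5. not (Box Dia not p implies Box (not p implies q)), 0
6. Box Dia not p, 0
7. not Box (not p implies q), 0
8. not p, 1
9. Dia not p implies (not p implies q), 1
10. Dia not p, 1
11. not p implies q, 1
12. q, 1
13. not (not p implies q), 2
14. not p, 2
15. not q, 2
16. Dia not p implies (not p implies q), 2
17. Dia not p, 2
18. not Dia not p, 2
19. not p, 3
20. not p, 4
21. p, 4
Accessibility: 0R1, 0R2, 1R3, 2R4
Branch closes: p and not p both at 4.
Every branch closes; the branch above is one of them.

No, unsatisfiable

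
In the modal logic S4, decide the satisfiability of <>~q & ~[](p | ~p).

No, unsatisfiable

1. <>~q & ~[](p | ~p), u
2. <>~q, u
3. ~[](p | ~p), u
4. ~q, v
5. ~(p | ~p), w
6. ~p, w
7. p, w
Accessibility: uRu, uRv, uRw, vRv, wRw
Branch closes: p and ~p both at w.
Every branch closes; the branch above is one of them.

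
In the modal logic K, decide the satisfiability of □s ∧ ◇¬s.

1. □s ∧ ◇¬s, 0
2. □s, 0
3. ◇¬s, 0
4. ¬s, 1
5. s, 1
Accessibility: 0R1
Branch closes: s and ¬s both at 1.
Every branch closes; the branch above is one of them.

Unsatisfiable (every branch closes)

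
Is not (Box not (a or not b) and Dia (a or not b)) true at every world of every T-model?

Tableau for the negation Box not (a or not b) and Dia (a or not b):
1. Box not (a or not b) and Dia (a or not b), w0
2. Box not (a or not b), w0
3. Dia (a or not b), w0
4. not (a or not b), w0
5. not a, w0
6. b, w0
7. a or not b, w1
8. not (a or not b), w1
9. not a, w1
10. b, w1
11. not b, w1
Accessibility: w0Rw0, w0Rw1, w1Rw1
Branch closes: b and not b both at w1.
Every branch of the negation's tableau closes; the branch above is one of them.

Valid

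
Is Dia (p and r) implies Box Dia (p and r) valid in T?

Tableau for the negation not (Dia (p and r) implies Box Dia (p and r)):
1. not (Dia (p and r) implies Box Dia (p and r)), w0
2. Dia (p and r), w0
3. not Box Dia (p and r), w0
4. p and r, w1
5. p, w1
6. r, w1
7. not Dia (p and r), w2
8. not (p and r), w2
9. not r, w2
Accessibility: w0Rw0, w0Rw1, w0Rw2, w1Rw1, w2Rw2
The negation has an open branch (countermodel exists).

Not valid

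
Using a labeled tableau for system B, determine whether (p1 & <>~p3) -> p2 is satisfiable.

1. (p1 & <>~p3) -> p2, u
2. p2, u
Accessibility: uRu

Satisfiable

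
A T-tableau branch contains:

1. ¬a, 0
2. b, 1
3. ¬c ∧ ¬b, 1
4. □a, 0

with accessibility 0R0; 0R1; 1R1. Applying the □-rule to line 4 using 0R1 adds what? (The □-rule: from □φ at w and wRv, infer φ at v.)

a, 1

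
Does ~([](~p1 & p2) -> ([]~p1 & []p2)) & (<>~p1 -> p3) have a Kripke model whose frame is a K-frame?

1. ~([](~p1 & p2) -> ([]~p1 & []p2)) & (<>~p1 -> p3), w0
2. ~([](~p1 & p2) -> ([]~p1 & []p2)), w0
3. <>~p1 -> p3, w0
4. [](~p1 & p2), w0
5. ~([]~p1 & []p2), w0
6. p3, w0
7. ~[]p2, w0
8. ~p2, w1
9. ~p1 & p2, w1
10. ~p1, w1
11. p2, w1
Accessibility: w0Rw1
Branch closes: p2 and ~p2 both at w1.
(One branch shown.) All branches close.

Unsatisfiable (every branch closes)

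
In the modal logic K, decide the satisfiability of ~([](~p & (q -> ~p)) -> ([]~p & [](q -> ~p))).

1. ~([](~p & (q -> ~p)) -> ([]~p & [](q -> ~p))), u
2. [](~p & (q -> ~p)), u   [~->-rule on 1]
3. ~([]~p & [](q -> ~p)), u   [~->-rule on 1]
4. ~[](q -> ~p), u   [~&-rule on 3 (branches; this branch)]
5. ~(q -> ~p), v   [~[]-rule on 4: fresh world v, uRv]
6. q, v   [~->-rule on 5]
7. p, v   [~->-rule on 5]
8. ~p & (q -> ~p), v   [[]-rule on 2 via uRv]
9. ~p, v   [&-rule on 8]
10. q -> ~p, v   [&-rule on 8]
Accessibility: uRv
Branch closes: p and ~p both at v.
(One branch shown.) All branches close.

Unsatisfiable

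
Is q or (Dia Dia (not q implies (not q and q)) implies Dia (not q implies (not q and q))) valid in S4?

Valid

Tableau for the negation not (q or (Dia Dia (not q implies (not q and q)) implies Dia (not q implies (not q and q)))):
1. not (q or (Dia Dia (not q implies (not q and q)) implies Dia (not q implies (not q and q)))), w0
2. not q, w0
3. not (Dia Dia (not q implies (not q and q)) implies Dia (not q implies (not q and q))), w0
4. Dia Dia (not q implies (not q and q)), w0
5. not Dia (not q implies (not q and q)), w0
6. not (not q implies (not q and q)), w0
7. not (not q and q), w0
8. Dia (not q implies (not q and q)), w1
9. not (not q implies (not q and q)), w1
10. not q, w1
11. not (not q and q), w1
12. not q implies (not q and q), w2
13. not (not q implies (not q and q)), w2
14. not q, w2
15. not (not q and q), w2
16. not q and q, w2
17. q, w2
Accessibility: w0Rw0, w0Rw1, w0Rw2, w1Rw1, w1Rw2, w2Rw2
Branch closes: q and not q both at w2.
All branches of the negation close; one closing branch shown above.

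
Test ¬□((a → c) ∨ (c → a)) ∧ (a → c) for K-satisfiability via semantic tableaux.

1. ¬□((a → c) ∨ (c → a)) ∧ (a → c), u
2. ¬□((a → c) ∨ (c → a)), u
3. a → c, u
4. c, u
5. ¬((a → c) ∨ (c → a)), v
6. ¬(a → c), v
7. ¬(c → a), v
8. a, v
9. ¬c, v
10. c, v
11. ¬a, v
Accessibility: uRv
Branch closes: c and ¬c both at v.
All branches of the tableau close; one closing branch shown above.

No, unsatisfiable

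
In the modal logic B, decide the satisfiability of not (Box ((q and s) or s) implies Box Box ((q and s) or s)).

1. not (Box ((q and s) or s) implies Box Box ((q and s) or s)), u
2. Box ((q and s) or s), u
3. not Box Box ((q and s) or s), u
4. (q and s) or s, u
5. s, u
6. not Box ((q and s) or s), v
7. (q and s) or s, v
8. s, v
9. not ((q and s) or s), w
10. not (q and s), w
11. not s, w
Accessibility: uRu, uRv, vRu, vRv, vRw, wRv, wRw

Yes, satisfiable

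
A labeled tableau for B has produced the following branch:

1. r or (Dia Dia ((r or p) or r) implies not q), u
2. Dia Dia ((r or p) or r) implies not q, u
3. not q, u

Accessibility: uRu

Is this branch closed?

Open

No world carries both an atom and its negation.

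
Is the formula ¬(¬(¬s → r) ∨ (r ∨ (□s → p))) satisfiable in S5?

1. ¬(¬(¬s → r) ∨ (r ∨ (□s → p))), w0
2. ¬s → r, w0
3. ¬(r ∨ (□s → p)), w0
4. ¬r, w0
5. ¬(□s → p), w0
6. □s, w0
7. ¬p, w0
8. s, w0
Accessibility: w0Rw0

Satisfiable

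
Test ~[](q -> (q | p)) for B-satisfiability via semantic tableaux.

No, unsatisfiable

1. ~[](q -> (q | p)), u
2. ~(q -> (q | p)), v
3. q, v
4. ~(q | p), v
5. ~q, v
6. ~p, v
Accessibility: uRu, uRv, vRu, vRv
Branch closes: q and ~q both at v.
All branches of the tableau close; one closing branch shown above.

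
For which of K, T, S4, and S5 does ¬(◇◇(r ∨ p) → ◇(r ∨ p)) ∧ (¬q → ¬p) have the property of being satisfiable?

S4-tableau for the formula:
1. ¬(◇◇(r ∨ p) → ◇(r ∨ p)) ∧ (¬q → ¬p), u
2. ¬(◇◇(r ∨ p) → ◇(r ∨ p)), u
3. ¬q → ¬p, u
4. ◇◇(r ∨ p), u
5. ¬◇(r ∨ p), u
6. ¬(r ∨ p), u
7. ¬r, u
8. ¬p, u
9. ◇(r ∨ p), v
10. ¬(r ∨ p), v
11. ¬r, v
12. ¬p, v
13. r ∨ p, w
14. ¬(r ∨ p), w
15. ¬r, w
16. ¬p, w
17. p, w
Accessibility: uRu, uRv, uRw, vRv, vRw, wRw
Branch closes: p and ¬p both at w.
Every branch closes (one shown): unsatisfiable in S4, hence also in S5 (every S5-frame is an S4-frame).
T-tableau for the formula:
1. ¬(◇◇(r ∨ p) → ◇(r ∨ p)) ∧ (¬q → ¬p), u
2. ¬(◇◇(r ∨ p) → ◇(r ∨ p)), u
3. ¬q → ¬p, u
4. ◇◇(r ∨ p), u
5. ¬◇(r ∨ p), u
6. ¬(r ∨ p), u
7. ¬r, u
8. ¬p, u
9. ◇(r ∨ p), v
10. ¬(r ∨ p), v
11. ¬r, v
12. ¬p, v
13. r ∨ p, w
14. p, w
Accessibility: uRu, uRv, vRv, vRw, wRw
Complete open branch: satisfiable in T, hence also in K (this T-model is also a K-model).

K, T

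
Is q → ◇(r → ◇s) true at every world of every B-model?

Tableau for the negation ¬(q → ◇(r → ◇s)):
1. ¬(q → ◇(r → ◇s)), w0
2. q, w0
3. ¬◇(r → ◇s), w0
4. ¬(r → ◇s), w0
5. r, w0
6. ¬◇s, w0
7. ¬s, w0
Accessibility: w0Rw0
The negation has an open branch (countermodel exists).

Invalid (countermodel exists)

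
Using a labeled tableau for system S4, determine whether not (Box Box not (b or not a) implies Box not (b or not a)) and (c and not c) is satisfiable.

1. not (Box Box not (b or not a) implies Box not (b or not a)) and (c and not c), u
2. not (Box Box not (b or not a) implies Box not (b or not a)), u   [and-rule on 1]
3. c and not c, u   [and-rule on 1]
4. Box Box not (b or not a), u   [neg-implies-rule on 2]
5. not Box not (b or not a), u   [neg-implies-rule on 2]
6. c, u   [and-rule on 3]
7. not c, u   [and-rule on 3]
Accessibility: uRu
Branch closes: c and not c both at u.
Every branch closes; the branch above is one of them.

No, unsatisfiable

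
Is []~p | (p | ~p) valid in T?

Valid

Tableau for the negation ~([]~p | (p | ~p)):
1. ~([]~p | (p | ~p)), u
2. ~[]~p, u
3. ~(p | ~p), u
4. ~p, u
5. p, u
Accessibility: uRu
Branch closes: p and ~p both at u.
Every branch of the negation's tableau closes; the branch above is one of them.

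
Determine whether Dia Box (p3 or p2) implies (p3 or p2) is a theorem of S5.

Valid

Tableau for the negation not (Dia Box (p3 or p2) implies (p3 or p2)):
1. not (Dia Box (p3 or p2) implies (p3 or p2)), 0
2. Dia Box (p3 or p2), 0
3. not (p3 or p2), 0
4. not p3, 0
5. not p2, 0
6. Box (p3 or p2), 1
7. p3 or p2, 0
8. p3 or p2, 1
9. p2, 0
Accessibility: 0R0, 0R1, 1R0, 1R1
Branch closes: p2 and not p2 both at 0.
All branches of the negation close; one closing branch shown above.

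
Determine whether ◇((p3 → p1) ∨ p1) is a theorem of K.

Tableau for the negation ¬◇((p3 → p1) ∨ p1):
1. ¬◇((p3 → p1) ∨ p1), u
The negation has an open branch (countermodel exists).

Invalid (countermodel exists)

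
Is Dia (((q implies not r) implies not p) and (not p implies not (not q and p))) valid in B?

Tableau for the negation not Dia (((q implies not r) implies not p) and (not p implies not (not q and p))):
1. not Dia (((q implies not r) implies not p) and (not p implies not (not q and p))), 0
2. not (((q implies not r) implies not p) and (not p implies not (not q and p))), 0
3. not ((q implies not r) implies not p), 0
4. q implies not r, 0
5. p, 0
6. not r, 0
Accessibility: 0R0
The negation has an open branch (countermodel exists).

Not valid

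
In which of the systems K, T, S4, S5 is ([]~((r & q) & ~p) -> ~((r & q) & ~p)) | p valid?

K-tableau for the negation ~(([]~((r & q) & ~p) -> ~((r & q) & ~p)) | p):
1. ~(([]~((r & q) & ~p) -> ~((r & q) & ~p)) | p), u
2. ~([]~((r & q) & ~p) -> ~((r & q) & ~p)), u
3. ~p, u
4. []~((r & q) & ~p), u
5. (r & q) & ~p, u
6. r & q, u
7. r, u
8. q, u
Complete open branch: countermodel on a K-frame, so not valid in K.
T-tableau for the negation ~(([]~((r & q) & ~p) -> ~((r & q) & ~p)) | p):
1. ~(([]~((r & q) & ~p) -> ~((r & q) & ~p)) | p), u
2. ~([]~((r & q) & ~p) -> ~((r & q) & ~p)), u
3. ~p, u
4. []~((r & q) & ~p), u
5. (r & q) & ~p, u
6. r & q, u
7. r, u
8. q, u
9. ~((r & q) & ~p), u
10. ~(r & q), u
11. ~q, u
Accessibility: uRu
Branch closes: q and ~q both at u.
Every branch closes (one shown): valid in T, hence also in S4, S5 (every theorem of T is a theorem of S4 and S5).

T, S4, S5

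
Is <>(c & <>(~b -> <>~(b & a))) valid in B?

Tableau for the negation ~<>(c & <>(~b -> <>~(b & a))):
1. ~<>(c & <>(~b -> <>~(b & a))), 0
2. ~(c & <>(~b -> <>~(b & a))), 0
3. ~c, 0
Accessibility: 0R0
The negation has an open branch (countermodel exists).

Not valid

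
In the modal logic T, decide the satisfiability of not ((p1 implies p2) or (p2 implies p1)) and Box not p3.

1. not ((p1 implies p2) or (p2 implies p1)) and Box not p3, 0
2. not ((p1 implies p2) or (p2 implies p1)), 0   [and-rule on 1]
3. Box not p3, 0   [and-rule on 1]
4. not (p1 implies p2), 0   [neg-or-rule on 2]
5. not (p2 implies p1), 0   [neg-or-rule on 2]
6. p1, 0   [neg-implies-rule on 4]
7. not p2, 0   [neg-implies-rule on 4]
8. p2, 0   [neg-implies-rule on 5]
9. not p1, 0   [neg-implies-rule on 5]
Accessibility: 0R0
Branch closes: p2 and not p2 both at 0.
All branches of the tableau close; one closing branch shown above.

Unsatisfiable (every branch closes)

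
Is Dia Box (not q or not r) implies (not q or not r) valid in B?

Tableau for the negation not (Dia Box (not q or not r) implies (not q or not r)):
1. not (Dia Box (not q or not r) implies (not q or not r)), w0
2. Dia Box (not q or not r), w0
3. not (not q or not r), w0
4. q, w0
5. r, w0
6. Box (not q or not r), w1
7. not q or not r, w0
8. not q or not r, w1
9. not r, w0
Accessibility: w0Rw0, w0Rw1, w1Rw0, w1Rw1
Branch closes: r and not r both at w0.
All branches of the negation close; one closing branch shown above.

Valid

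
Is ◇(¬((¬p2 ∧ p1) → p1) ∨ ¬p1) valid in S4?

Tableau for the negation ¬◇(¬((¬p2 ∧ p1) → p1) ∨ ¬p1):
1. ¬◇(¬((¬p2 ∧ p1) → p1) ∨ ¬p1), 0
2. ¬(¬((¬p2 ∧ p1) → p1) ∨ ¬p1), 0
3. (¬p2 ∧ p1) → p1, 0
4. p1, 0
Accessibility: 0R0
The negation has an open branch (countermodel exists).

Invalid (countermodel exists)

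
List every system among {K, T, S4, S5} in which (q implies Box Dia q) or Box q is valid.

S5-tableau for the negation not ((q implies Box Dia q) or Box q):
1. not ((q implies Box Dia q) or Box q), w0
2. not (q implies Box Dia q), w0
3. not Box q, w0
4. q, w0
5. not Box Dia q, w0
6. not q, w1
7. not Dia q, w2
8. not q, w0
Accessibility: w0Rw0, w0Rw1, w0Rw2, w1Rw0, w1Rw1, w1Rw2, w2Rw0, w2Rw1, w2Rw2
Branch closes: q and not q both at w0.
Every branch closes (one shown): valid in S5.
S4-tableau for the negation not ((q implies Box Dia q) or Box q):
1. not ((q implies Box Dia q) or Box q), w0
2. not (q implies Box Dia q), w0
3. not Box q, w0
4. q, w0
5. not Box Dia q, w0
6. not q, w1
7. not Dia q, w2
8. not q, w2
Accessibility: w0Rw0, w0Rw1, w0Rw2, w1Rw1, w2Rw2
Complete open branch: countermodel on an S4-frame, so not valid in S4, nor in K, T (the same frame is also a K-frame and a T-frame).

S5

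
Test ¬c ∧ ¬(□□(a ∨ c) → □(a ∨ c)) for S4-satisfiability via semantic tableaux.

1. ¬c ∧ ¬(□□(a ∨ c) → □(a ∨ c)), 0
2. ¬c, 0
3. ¬(□□(a ∨ c) → □(a ∨ c)), 0
4. □□(a ∨ c), 0
5. ¬□(a ∨ c), 0
6. □(a ∨ c), 0
7. a ∨ c, 0
8. a, 0
9. ¬(a ∨ c), 1
10. ¬a, 1
11. ¬c, 1
12. □(a ∨ c), 1
13. a ∨ c, 1
14. c, 1
Accessibility: 0R0, 0R1, 1R1
Branch closes: c and ¬c both at 1.
All branches of the tableau close; one closing branch shown above.

Unsatisfiable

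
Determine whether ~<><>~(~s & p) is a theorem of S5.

Invalid (countermodel exists)

Tableau for the negation <><>~(~s & p):
1. <><>~(~s & p), u
2. <>~(~s & p), v
3. ~(~s & p), w
4. ~p, w
Accessibility: uRu, uRv, uRw, vRu, vRv, vRw, wRu, wRv, wRw
The negation has an open branch (countermodel exists).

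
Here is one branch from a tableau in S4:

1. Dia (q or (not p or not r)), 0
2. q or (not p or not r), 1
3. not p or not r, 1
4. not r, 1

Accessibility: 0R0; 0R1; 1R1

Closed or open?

Open

There is no literal clash: for every atom and world, at most one sign appears.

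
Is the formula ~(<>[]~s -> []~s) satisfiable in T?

1. ~(<>[]~s -> []~s), u
2. <>[]~s, u
3. ~[]~s, u
4. []~s, v
5. ~s, v
6. s, w
Accessibility: uRu, uRv, uRw, vRv, wRw

Satisfiable (open branch found)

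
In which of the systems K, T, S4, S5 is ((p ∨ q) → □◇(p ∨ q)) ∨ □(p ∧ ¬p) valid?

S5

S5-tableau for the negation ¬(((p ∨ q) → □◇(p ∨ q)) ∨ □(p ∧ ¬p)):
1. ¬(((p ∨ q) → □◇(p ∨ q)) ∨ □(p ∧ ¬p)), u
2. ¬((p ∨ q) → □◇(p ∨ q)), u
3. ¬□(p ∧ ¬p), u
4. p ∨ q, u
5. ¬□◇(p ∨ q), u
6. q, u
7. ¬(p ∧ ¬p), v
8. p, v
9. ¬◇(p ∨ q), w
10. ¬(p ∨ q), u
11. ¬p, u
12. ¬q, u
Accessibility: uRu, uRv, uRw, vRu, vRv, vRw, wRu, wRv, wRw
Branch closes: q and ¬q both at u.
Every branch closes (one shown): valid in S5.
S4-tableau for the negation ¬(((p ∨ q) → □◇(p ∨ q)) ∨ □(p ∧ ¬p)):
1. ¬(((p ∨ q) → □◇(p ∨ q)) ∨ □(p ∧ ¬p)), u
2. ¬((p ∨ q) → □◇(p ∨ q)), u
3. ¬□(p ∧ ¬p), u
4. p ∨ q, u
5. ¬□◇(p ∨ q), u
6. q, u
7. ¬(p ∧ ¬p), v
8. p, v
9. ¬◇(p ∨ q), w
10. ¬(p ∨ q), w
11. ¬p, w
12. ¬q, w
Accessibility: uRu, uRv, uRw, vRv, wRw
Complete open branch: countermodel on an S4-frame, so not valid in S4, nor in K, T (the same frame is also a K-frame and a T-frame).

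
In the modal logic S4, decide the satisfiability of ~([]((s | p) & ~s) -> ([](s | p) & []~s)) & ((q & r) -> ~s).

Unsatisfiable (every branch closes)

1. ~([]((s | p) & ~s) -> ([](s | p) & []~s)) & ((q & r) -> ~s), w0
2. ~([]((s | p) & ~s) -> ([](s | p) & []~s)), w0   [&-rule on 1]
3. (q & r) -> ~s, w0   [&-rule on 1]
4. []((s | p) & ~s), w0   [~->-rule on 2]
5. ~([](s | p) & []~s), w0   [~->-rule on 2]
6. (s | p) & ~s, w0   [[]-rule on 4 via w0Rw0]
7. s | p, w0   [&-rule on 6]
8. ~s, w0   [&-rule on 6]
9. ~(q & r), w0   [->-rule on 3 (branches; this branch)]
10. ~[](s | p), w0   [~&-rule on 5 (branches; this branch)]
11. p, w0   [|-rule on 7 (branches; this branch)]
12. ~r, w0   [~&-rule on 9 (branches; this branch)]
13. ~(s | p), w1   [~[]-rule on 10: fresh world w1, w0Rw1]
14. ~s, w1   [~|-rule on 13]
15. ~p, w1   [~|-rule on 13]
16. (s | p) & ~s, w1   [[]-rule on 4 via w0Rw1]
17. s | p, w1   [&-rule on 16]
18. p, w1   [|-rule on 17 (branches; this branch)]
Accessibility: w0Rw0, w0Rw1, w1Rw1
Branch closes: p and ~p both at w1.
All branches of the tableau close; one closing branch shown above.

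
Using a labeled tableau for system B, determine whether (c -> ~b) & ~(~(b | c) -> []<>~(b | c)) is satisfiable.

1. (c -> ~b) & ~(~(b | c) -> []<>~(b | c)), 0
2. c -> ~b, 0
3. ~(~(b | c) -> []<>~(b | c)), 0
4. ~(b | c), 0
5. ~[]<>~(b | c), 0
6. ~b, 0
7. ~c, 0
8. ~<>~(b | c), 1
9. b | c, 0
10. b | c, 1
11. c, 0
Accessibility: 0R0, 0R1, 1R0, 1R1
Branch closes: c and ~c both at 0.
Every branch closes; the branch above is one of them.

No, unsatisfiable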